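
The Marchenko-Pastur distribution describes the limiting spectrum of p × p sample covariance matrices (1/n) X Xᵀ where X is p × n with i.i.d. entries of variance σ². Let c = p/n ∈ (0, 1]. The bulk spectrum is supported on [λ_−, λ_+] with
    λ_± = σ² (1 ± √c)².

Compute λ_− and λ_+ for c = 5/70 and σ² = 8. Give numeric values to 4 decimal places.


c = 5/70 = 0.071429; √c = 0.267261.
λ_− = σ² (1 − √c)² = 8 · (1 − 0.267261)² = 8 · (0.732739)² = 4.295249.
λ_+ = σ² (1 + √c)² = 8 · (1 + 0.267261)² = 8 · (1.267261)² = 12.847608.

Rounded to 4 decimal places: λ_− ≈ 4.2952, λ_+ ≈ 12.8476.


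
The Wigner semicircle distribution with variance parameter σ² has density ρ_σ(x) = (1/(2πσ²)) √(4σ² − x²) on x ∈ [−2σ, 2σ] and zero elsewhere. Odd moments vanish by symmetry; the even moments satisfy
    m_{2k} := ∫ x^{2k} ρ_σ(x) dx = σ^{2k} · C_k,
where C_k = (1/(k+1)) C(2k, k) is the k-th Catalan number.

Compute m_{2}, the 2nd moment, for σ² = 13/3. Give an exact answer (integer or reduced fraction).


By the scaled semicircle moment identity, m_{2k} = σ^{2k} · C_k with k = 1.
C_1 = (1/(k+1)) · C(2k, k) = (1/2) · C(2, 1) = (1/2) · 2 = 1.
σ^{2k} = (σ²)^k = (13/3)^1 = 13/3.

Therefore m_{2} = σ^{2} · C_1 = (13/3) · 1 = 13/3.


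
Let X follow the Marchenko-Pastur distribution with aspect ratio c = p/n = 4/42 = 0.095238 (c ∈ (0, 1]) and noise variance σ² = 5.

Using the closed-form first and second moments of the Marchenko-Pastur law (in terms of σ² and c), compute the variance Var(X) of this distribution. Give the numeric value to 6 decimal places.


Recall the MP moments m_1 = E[X] = σ² and m_2 = E[X²] = σ⁴ (1 + c).
m_1 = E[X] = σ² = 5, so m_1² = 25.
m_2 = E[X²] = σ⁴ (1 + c) = 25 · (1 + 0.095238) = 25 · 1.095238 = 27.380952.
(Note m_2 − m_1² simplifies to c · σ⁴ = 0.095238 · 25.)

Var(X) = m_2 − m_1² = 27.380952 − 25 = 2.380952.


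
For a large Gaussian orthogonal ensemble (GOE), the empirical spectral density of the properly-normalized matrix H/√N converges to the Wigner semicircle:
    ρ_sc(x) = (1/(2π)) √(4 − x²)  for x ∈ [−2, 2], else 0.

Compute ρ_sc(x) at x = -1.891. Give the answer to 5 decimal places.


ρ_sc(x) = (1/(2π)) √(4 − x²). With x = -1.891:
  4 − x² = 4 − (-1.891)² = 4 − 3.575881 = 0.424119.
  √(4 − x²) = 0.651244.
  1/(2π) = 0.159155.
  ρ_sc(-1.891) = 0.159155 · 0.651244 = 0.103649.

Rounded to 5 decimal places: ρ_sc(-1.891) ≈ 0.10365.


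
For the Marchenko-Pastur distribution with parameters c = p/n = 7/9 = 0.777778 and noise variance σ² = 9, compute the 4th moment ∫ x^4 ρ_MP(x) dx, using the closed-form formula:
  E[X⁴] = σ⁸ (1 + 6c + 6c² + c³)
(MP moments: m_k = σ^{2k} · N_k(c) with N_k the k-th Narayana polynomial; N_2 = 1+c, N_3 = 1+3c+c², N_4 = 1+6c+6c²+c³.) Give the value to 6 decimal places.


E[X⁴] = σ⁸ (1 + 6c + 6c² + c³) (fourth MP moment). With σ² = 9 (so σ⁸ = 6561) and c = 7/9 = 0.777778: E[X⁴] = 6561 · (1 + 6·0.777778 + 6·(0.777778)² + (0.777778)³) = 6561 · 9.766804.

So E[X^4] = 64080.000000.


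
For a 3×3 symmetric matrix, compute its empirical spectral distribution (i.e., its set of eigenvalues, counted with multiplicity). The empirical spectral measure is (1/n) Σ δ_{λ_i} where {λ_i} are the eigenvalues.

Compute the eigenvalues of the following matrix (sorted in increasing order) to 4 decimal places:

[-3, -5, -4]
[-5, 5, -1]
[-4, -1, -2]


Since M is real symmetric, all three eigenvalues are real; they are the roots of det(λI − M) = λ³ − (tr M) λ² + s λ − det M, where s is the sum of the principal 2×2 minors.
tr M = -3 + 5 + (-2) = 0.
s = ((-3)·5 − (-5)²) + ((-3)·(-2) − (-4)²) + (5·(-2) − (-1)²) = -40 + (-10) + (-11) = -61.
det M (expand along row 1) = (-3)·(-11) − (-5)·6 + (-4)·25 = -37.
Characteristic polynomial: λ³ − 61λ + 37 = 0.
Substitute λ = y + (tr M)/3 = y + 0.000000 to remove the quadratic term: y³ + p·y + q = 0 with p = s − (tr M)²/3 = -61.000000 and q = −2(tr M)³/27 + (tr M)·s/3 − det M = 37.000000.
Three real roots ⇒ use the trigonometric (Viète) form: r = 2√(−p/3) = 9.018500, φ = arccos(3q/(p·r)) = arccos(-0.201771) = 1.773962 rad.
y_k = r·cos(φ/3 − 2πk/3) for k = 0, 1, 2 gives y = 7.487205, 0.610284, -8.097488.
λ_k = y_k + 0.000000 gives λ = 7.4872, 0.6103, -8.0975 (check: the sum is 0.0000 = tr M).

Eigenvalues sorted in increasing order: [-8.0975, 0.6103, 7.4872].


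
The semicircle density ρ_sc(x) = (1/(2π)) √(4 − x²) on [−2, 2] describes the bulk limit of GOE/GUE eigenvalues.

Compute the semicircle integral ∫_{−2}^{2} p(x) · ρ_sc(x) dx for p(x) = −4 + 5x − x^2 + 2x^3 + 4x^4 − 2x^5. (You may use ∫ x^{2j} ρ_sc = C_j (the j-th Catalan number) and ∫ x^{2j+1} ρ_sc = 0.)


Write p(x) = Σ a_i x^i, split into monomials and integrate each against ρ_sc separately.
Using ∫ x^{2j} ρ_sc = C_j = (1/(j+1)) C(2j, j) (Catalan numbers) and ∫ x^{2j+1} ρ_sc = 0 (odd monomials vanish by symmetry):
  i = 0 (even): a_0 · C_{0} = -4 · 1 = -4
  i = 1 (odd): ∫ x^1 ρ_sc = 0 (vanishes)
  i = 2 (even): a_2 · C_{1} = -1 · 1 = -1
  i = 3 (odd): ∫ x^3 ρ_sc = 0 (vanishes)
  i = 4 (even): a_4 · C_{2} = 4 · 2 = 8
  i = 5 (odd): ∫ x^5 ρ_sc = 0 (vanishes)

Summing the contributions: ∫_{−2}^{2} p(x) ρ_sc(x) dx = (-4) + (-1) + 8 = 3.


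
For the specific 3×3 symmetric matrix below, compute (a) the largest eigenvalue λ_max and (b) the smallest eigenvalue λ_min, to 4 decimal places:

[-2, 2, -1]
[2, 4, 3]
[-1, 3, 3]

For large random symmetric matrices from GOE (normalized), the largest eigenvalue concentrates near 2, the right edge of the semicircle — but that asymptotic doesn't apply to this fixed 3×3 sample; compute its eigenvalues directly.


Since M is real symmetric, all three eigenvalues are real; they are the roots of det(λI − M) = λ³ − (tr M) λ² + s λ − det M, where s is the sum of the principal 2×2 minors.
tr M = -2 + 4 + 3 = 5.
s = ((-2)·4 − 2²) + ((-2)·3 − (-1)²) + (4·3 − 3²) = -12 + (-7) + 3 = -16.
det M (expand along row 1) = (-2)·3 − 2·9 + (-1)·10 = -34.
Characteristic polynomial: λ³ − 5λ² − 16λ + 34 = 0.
Substitute λ = y + (tr M)/3 = y + 1.666667 to remove the quadratic term: y³ + p·y + q = 0 with p = s − (tr M)²/3 = -24.333333 and q = −2(tr M)³/27 + (tr M)·s/3 − det M = -1.925926.
Three real roots ⇒ use the trigonometric (Viète) form: r = 2√(−p/3) = 5.696002, φ = arccos(3q/(p·r)) = arccos(0.041686) = 1.529098 rad.
y_k = r·cos(φ/3 − 2πk/3) for k = 0, 1, 2 gives y = 4.971990, -0.079168, -4.892822.
λ_k = y_k + 1.666667 gives λ = 6.6387, 1.5875, -3.2262 (check: the sum is 5.0000 = tr M).

Hence λ_max = 6.6387 and λ_min = -3.2262.


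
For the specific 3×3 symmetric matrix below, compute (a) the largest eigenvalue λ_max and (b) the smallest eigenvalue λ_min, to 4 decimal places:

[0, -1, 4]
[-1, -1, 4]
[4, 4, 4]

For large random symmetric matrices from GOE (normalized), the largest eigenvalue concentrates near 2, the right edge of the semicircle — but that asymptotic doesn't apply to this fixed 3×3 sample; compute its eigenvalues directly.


Since M is real symmetric, all three eigenvalues are real; they are the roots of det(λI − M) = λ³ − (tr M) λ² + s λ − det M, where s is the sum of the principal 2×2 minors.
tr M = 0 + (-1) + 4 = 3.
s = (0·(-1) − (-1)²) + (0·4 − 4²) + ((-1)·4 − 4²) = -1 + (-16) + (-20) = -37.
det M (expand along row 1) = 0·(-20) − (-1)·(-20) + 4·0 = -20.
Characteristic polynomial: λ³ − 3λ² − 37λ + 20 = 0.
Substitute λ = y + (tr M)/3 = y + 1.000000 to remove the quadratic term: y³ + p·y + q = 0 with p = s − (tr M)²/3 = -40.000000 and q = −2(tr M)³/27 + (tr M)·s/3 − det M = -19.000000.
Three real roots ⇒ use the trigonometric (Viète) form: r = 2√(−p/3) = 7.302967, φ = arccos(3q/(p·r)) = arccos(0.195126) = 1.374410 rad.
y_k = r·cos(φ/3 − 2πk/3) for k = 0, 1, 2 gives y = 6.549872, -0.477726, -6.072146.
λ_k = y_k + 1.000000 gives λ = 7.5499, 0.5223, -5.0721 (check: the sum is 3.0000 = tr M).

Hence λ_max = 7.5499 and λ_min = -5.0721.


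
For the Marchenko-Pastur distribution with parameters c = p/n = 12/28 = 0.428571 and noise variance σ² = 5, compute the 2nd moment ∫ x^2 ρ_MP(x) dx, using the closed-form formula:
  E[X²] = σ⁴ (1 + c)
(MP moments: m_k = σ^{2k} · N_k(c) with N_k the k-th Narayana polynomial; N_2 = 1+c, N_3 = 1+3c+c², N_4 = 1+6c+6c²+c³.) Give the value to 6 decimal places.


E[X²] = σ⁴ (1 + c) (second MP moment). With σ² = 5 (so σ⁴ = 25) and c = 12/28 = 0.428571: E[X²] = 25 · (1 + 0.428571) = 25 · 1.428571.

So E[X^2] = 35.714286.


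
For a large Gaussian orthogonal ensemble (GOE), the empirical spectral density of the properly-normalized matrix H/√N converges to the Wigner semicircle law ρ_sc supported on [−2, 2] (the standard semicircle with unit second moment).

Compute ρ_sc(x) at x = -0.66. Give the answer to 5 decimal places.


ρ_sc(x) = (1/(2π)) √(4 − x²). With x = -0.66:
  4 − x² = 4 − (-0.66)² = 4 − 0.435600 = 3.564400.
  √(4 − x²) = 1.887962.
  1/(2π) = 0.159155.
  ρ_sc(-0.66) = 0.159155 · 1.887962 = 0.300478.

Rounded to 5 decimal places: ρ_sc(-0.66) ≈ 0.30048.


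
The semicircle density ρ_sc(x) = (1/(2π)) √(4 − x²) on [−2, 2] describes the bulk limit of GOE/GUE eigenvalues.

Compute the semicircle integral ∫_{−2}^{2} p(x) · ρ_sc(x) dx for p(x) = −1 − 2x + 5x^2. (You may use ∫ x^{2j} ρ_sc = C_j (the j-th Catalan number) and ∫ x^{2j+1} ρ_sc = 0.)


Write p(x) = Σ a_i x^i, split into monomials and integrate each against ρ_sc separately.
Using ∫ x^{2j} ρ_sc = C_j = (1/(j+1)) C(2j, j) (Catalan numbers) and ∫ x^{2j+1} ρ_sc = 0 (odd monomials vanish by symmetry):
  i = 0 (even): a_0 · C_{0} = -1 · 1 = -1
  i = 1 (odd): ∫ x^1 ρ_sc = 0 (vanishes)
  i = 2 (even): a_2 · C_{1} = 5 · 1 = 5

Summing the contributions: ∫_{−2}^{2} p(x) ρ_sc(x) dx = (-1) + 5 = 4.


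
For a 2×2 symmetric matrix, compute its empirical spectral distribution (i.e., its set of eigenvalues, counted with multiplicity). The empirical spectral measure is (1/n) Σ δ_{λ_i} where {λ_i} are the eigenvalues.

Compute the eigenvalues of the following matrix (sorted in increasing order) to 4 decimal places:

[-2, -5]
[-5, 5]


Since M is real symmetric, both eigenvalues are real; they are the roots of det(λI − M) = λ² − (tr M) λ + det M.
tr M = -2 + 5 = 3.
det M = (-2)·5 − (-5)² = -10 − 25 = -35.
Characteristic polynomial: λ² − 3λ − 35 = 0.
Discriminant Δ = (tr M)² − 4·det M = 9 − (-140) = 149; √Δ = 12.206556.
λ = (tr M ± √Δ)/2 = (3 ± 12.206556)/2, giving (tr M − √Δ)/2 = -4.6033 and (tr M + √Δ)/2 = 7.6033.

Eigenvalues sorted in increasing order: [-4.6033, 7.6033].


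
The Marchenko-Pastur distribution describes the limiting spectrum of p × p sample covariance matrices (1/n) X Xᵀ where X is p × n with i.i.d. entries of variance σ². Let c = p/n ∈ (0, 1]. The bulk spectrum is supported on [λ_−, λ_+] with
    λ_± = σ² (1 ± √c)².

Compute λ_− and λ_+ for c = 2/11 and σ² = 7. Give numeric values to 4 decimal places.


c = 2/11 = 0.181818; √c = 0.426401.
λ_− = σ² (1 − √c)² = 7 · (1 − 0.426401)² = 7 · (0.573599)² = 2.303107.
λ_+ = σ² (1 + √c)² = 7 · (1 + 0.426401)² = 7 · (1.426401)² = 14.242347.

Rounded to 4 decimal places: λ_− ≈ 2.3031, λ_+ ≈ 14.2423.


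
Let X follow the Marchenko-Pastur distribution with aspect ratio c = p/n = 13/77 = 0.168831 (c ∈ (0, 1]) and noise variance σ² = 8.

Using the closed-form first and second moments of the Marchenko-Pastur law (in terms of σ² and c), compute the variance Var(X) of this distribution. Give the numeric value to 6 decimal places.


Recall the MP moments m_1 = E[X] = σ² and m_2 = E[X²] = σ⁴ (1 + c).
m_1 = E[X] = σ² = 8, so m_1² = 64.
m_2 = E[X²] = σ⁴ (1 + c) = 64 · (1 + 0.168831) = 64 · 1.168831 = 74.805195.
(Note m_2 − m_1² simplifies to c · σ⁴ = 0.168831 · 64.)

Var(X) = m_2 − m_1² = 74.805195 − 64 = 10.805195.


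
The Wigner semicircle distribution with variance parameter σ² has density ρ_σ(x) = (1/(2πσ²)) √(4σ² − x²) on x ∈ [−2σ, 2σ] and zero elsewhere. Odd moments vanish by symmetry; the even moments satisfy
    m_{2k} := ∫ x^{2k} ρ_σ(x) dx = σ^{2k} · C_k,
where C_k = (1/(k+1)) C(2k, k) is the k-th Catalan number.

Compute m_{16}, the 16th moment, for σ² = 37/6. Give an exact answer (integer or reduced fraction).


By the scaled semicircle moment identity, m_{2k} = σ^{2k} · C_k with k = 8.
C_8 = (1/(k+1)) · C(2k, k) = (1/9) · C(16, 8) = (1/9) · 12870 = 1430.
σ^{2k} = (σ²)^k = (37/6)^8 = 3512479453921/1679616.

Therefore m_{16} = σ^{16} · C_8 = (3512479453921/1679616) · 1430 = 2511422809553515/839808.


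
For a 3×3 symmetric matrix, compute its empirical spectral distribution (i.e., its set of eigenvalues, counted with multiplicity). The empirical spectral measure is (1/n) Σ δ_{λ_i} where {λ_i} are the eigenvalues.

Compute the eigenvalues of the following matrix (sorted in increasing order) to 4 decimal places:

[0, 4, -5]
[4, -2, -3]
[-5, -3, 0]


Since M is real symmetric, all three eigenvalues are real; they are the roots of det(λI − M) = λ³ − (tr M) λ² + s λ − det M, where s is the sum of the principal 2×2 minors.
tr M = 0 + (-2) + 0 = -2.
s = (0·(-2) − 4²) + (0·0 − (-5)²) + ((-2)·0 − (-3)²) = -16 + (-25) + (-9) = -50.
det M (expand along row 1) = 0·(-9) − 4·(-15) + (-5)·(-22) = 170.
Characteristic polynomial: λ³ + 2λ² − 50λ − 170 = 0.
Substitute λ = y + (tr M)/3 = y − 0.666667 to remove the quadratic term: y³ + p·y + q = 0 with p = s − (tr M)²/3 = -51.333333 and q = −2(tr M)³/27 + (tr M)·s/3 − det M = -136.074074.
Three real roots ⇒ use the trigonometric (Viète) form: r = 2√(−p/3) = 8.273116, φ = arccos(3q/(p·r)) = arccos(0.961232) = 0.279362 rad.
y_k = r·cos(φ/3 − 2πk/3) for k = 0, 1, 2 gives y = 8.237272, -3.452416, -4.784855.
λ_k = y_k − 0.666667 gives λ = 7.5706, -4.1191, -5.4515 (check: the sum is -2.0000 = tr M).

Eigenvalues sorted in increasing order: [-5.4515, -4.1191, 7.5706].


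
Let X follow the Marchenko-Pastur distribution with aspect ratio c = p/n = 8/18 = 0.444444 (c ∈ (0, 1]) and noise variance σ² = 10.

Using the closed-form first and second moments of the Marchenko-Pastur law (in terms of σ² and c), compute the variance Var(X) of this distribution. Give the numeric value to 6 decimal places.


Recall the MP moments m_1 = E[X] = σ² and m_2 = E[X²] = σ⁴ (1 + c).
m_1 = E[X] = σ² = 10, so m_1² = 100.
m_2 = E[X²] = σ⁴ (1 + c) = 100 · (1 + 0.444444) = 100 · 1.444444 = 144.444444.
(Note m_2 − m_1² simplifies to c · σ⁴ = 0.444444 · 100.)

Var(X) = m_2 − m_1² = 144.444444 − 100 = 44.444444.


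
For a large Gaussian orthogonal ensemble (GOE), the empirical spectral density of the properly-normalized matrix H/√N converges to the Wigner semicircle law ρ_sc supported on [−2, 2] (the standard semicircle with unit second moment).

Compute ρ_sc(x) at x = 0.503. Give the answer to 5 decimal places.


ρ_sc(x) = (1/(2π)) √(4 − x²). With x = 0.503:
  4 − x² = 4 − (0.503)² = 4 − 0.253009 = 3.746991.
  √(4 − x²) = 1.935715.
  1/(2π) = 0.159155.
  ρ_sc(0.503) = 0.159155 · 1.935715 = 0.308079.

Rounded to 5 decimal places: ρ_sc(0.503) ≈ 0.30808.


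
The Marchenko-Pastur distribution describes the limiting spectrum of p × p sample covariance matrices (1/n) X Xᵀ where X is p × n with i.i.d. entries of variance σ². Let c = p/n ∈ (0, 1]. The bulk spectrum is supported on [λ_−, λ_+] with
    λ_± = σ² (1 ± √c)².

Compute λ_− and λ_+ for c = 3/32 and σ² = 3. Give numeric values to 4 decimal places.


c = 3/32 = 0.093750; √c = 0.306186.
λ_− = σ² (1 − √c)² = 3 · (1 − 0.306186)² = 3 · (0.693814)² = 1.444133.
λ_+ = σ² (1 + √c)² = 3 · (1 + 0.306186)² = 3 · (1.306186)² = 5.118367.

Rounded to 4 decimal places: λ_− ≈ 1.4441, λ_+ ≈ 5.1184.


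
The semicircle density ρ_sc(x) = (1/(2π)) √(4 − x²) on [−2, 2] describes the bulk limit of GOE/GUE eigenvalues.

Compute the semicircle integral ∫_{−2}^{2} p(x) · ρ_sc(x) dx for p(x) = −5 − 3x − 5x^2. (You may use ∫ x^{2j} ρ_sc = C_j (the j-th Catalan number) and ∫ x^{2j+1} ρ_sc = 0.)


Write p(x) = Σ a_i x^i, split into monomials and integrate each against ρ_sc separately.
Using ∫ x^{2j} ρ_sc = C_j = (1/(j+1)) C(2j, j) (Catalan numbers) and ∫ x^{2j+1} ρ_sc = 0 (odd monomials vanish by symmetry):
  i = 0 (even): a_0 · C_{0} = -5 · 1 = -5
  i = 1 (odd): ∫ x^1 ρ_sc = 0 (vanishes)
  i = 2 (even): a_2 · C_{1} = -5 · 1 = -5

Summing the contributions: ∫_{−2}^{2} p(x) ρ_sc(x) dx = (-5) + (-5) = -10.


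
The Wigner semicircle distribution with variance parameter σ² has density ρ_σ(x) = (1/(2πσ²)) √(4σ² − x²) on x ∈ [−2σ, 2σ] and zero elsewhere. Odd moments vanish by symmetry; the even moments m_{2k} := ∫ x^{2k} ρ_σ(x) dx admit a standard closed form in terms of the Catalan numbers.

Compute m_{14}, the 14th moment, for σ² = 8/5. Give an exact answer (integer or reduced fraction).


By the scaled semicircle moment identity, m_{2k} = σ^{2k} · C_k with k = 7.
C_7 = (1/(k+1)) · C(2k, k) = (1/8) · C(14, 7) = (1/8) · 3432 = 429.
σ^{2k} = (σ²)^k = (8/5)^7 = 2097152/78125.

Therefore m_{14} = σ^{14} · C_7 = (2097152/78125) · 429 = 899678208/78125.


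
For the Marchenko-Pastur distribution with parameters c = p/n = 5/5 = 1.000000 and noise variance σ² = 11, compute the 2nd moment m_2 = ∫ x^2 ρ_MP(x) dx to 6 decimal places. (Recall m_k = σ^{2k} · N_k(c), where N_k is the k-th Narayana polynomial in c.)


E[X²] = σ⁴ (1 + c) (second MP moment). With σ² = 11 (so σ⁴ = 121) and c = 5/5 = 1.000000: E[X²] = 121 · (1 + 1.000000) = 121 · 2.000000.

So E[X^2] = 242.000000.


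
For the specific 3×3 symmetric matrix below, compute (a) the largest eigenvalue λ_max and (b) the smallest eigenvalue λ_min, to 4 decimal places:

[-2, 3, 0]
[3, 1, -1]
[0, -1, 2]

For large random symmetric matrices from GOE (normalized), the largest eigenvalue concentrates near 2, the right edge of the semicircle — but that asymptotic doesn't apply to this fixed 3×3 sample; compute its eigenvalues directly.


Since M is real symmetric, all three eigenvalues are real; they are the roots of det(λI − M) = λ³ − (tr M) λ² + s λ − det M, where s is the sum of the principal 2×2 minors.
tr M = -2 + 1 + 2 = 1.
s = ((-2)·1 − 3²) + ((-2)·2 − 0²) + (1·2 − (-1)²) = -11 + (-4) + 1 = -14.
det M (expand along row 1) = (-2)·1 − 3·6 + 0·(-3) = -20.
Characteristic polynomial: λ³ − λ² − 14λ + 20 = 0.
Substitute λ = y + (tr M)/3 = y + 0.333333 to remove the quadratic term: y³ + p·y + q = 0 with p = s − (tr M)²/3 = -14.333333 and q = −2(tr M)³/27 + (tr M)·s/3 − det M = 15.259259.
Three real roots ⇒ use the trigonometric (Viète) form: r = 2√(−p/3) = 4.371626, φ = arccos(3q/(p·r)) = arccos(-0.730575) = 2.389959 rad.
y_k = r·cos(φ/3 − 2πk/3) for k = 0, 1, 2 gives y = 3.056220, 1.178913, -4.235133.
λ_k = y_k + 0.333333 gives λ = 3.3896, 1.5122, -3.9018 (check: the sum is 1.0000 = tr M).

Hence λ_max = 3.3896 and λ_min = -3.9018.


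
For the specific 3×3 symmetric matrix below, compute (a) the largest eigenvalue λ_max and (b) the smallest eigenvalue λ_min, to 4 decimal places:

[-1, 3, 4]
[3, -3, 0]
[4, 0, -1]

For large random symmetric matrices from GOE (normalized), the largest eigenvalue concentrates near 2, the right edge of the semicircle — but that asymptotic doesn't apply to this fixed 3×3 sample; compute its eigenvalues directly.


Since M is real symmetric, all three eigenvalues are real; they are the roots of det(λI − M) = λ³ − (tr M) λ² + s λ − det M, where s is the sum of the principal 2×2 minors.
tr M = -1 + (-3) + (-1) = -5.
s = ((-1)·(-3) − 3²) + ((-1)·(-1) − 4²) + ((-3)·(-1) − 0²) = -6 + (-15) + 3 = -18.
det M (expand along row 1) = (-1)·3 − 3·(-3) + 4·12 = 54.
Characteristic polynomial: λ³ + 5λ² − 18λ − 54 = 0.
Substitute λ = y + (tr M)/3 = y − 1.666667 to remove the quadratic term: y³ + p·y + q = 0 with p = s − (tr M)²/3 = -26.333333 and q = −2(tr M)³/27 + (tr M)·s/3 − det M = -14.740741.
Three real roots ⇒ use the trigonometric (Viète) form: r = 2√(−p/3) = 5.925463, φ = arccos(3q/(p·r)) = arccos(0.283408) = 1.283450 rad.
y_k = r·cos(φ/3 − 2πk/3) for k = 0, 1, 2 gives y = 5.391423, -0.566686, -4.824737.
λ_k = y_k − 1.666667 gives λ = 3.7248, -2.2334, -6.4914 (check: the sum is -5.0000 = tr M).

Hence λ_max = 3.7248 and λ_min = -6.4914.


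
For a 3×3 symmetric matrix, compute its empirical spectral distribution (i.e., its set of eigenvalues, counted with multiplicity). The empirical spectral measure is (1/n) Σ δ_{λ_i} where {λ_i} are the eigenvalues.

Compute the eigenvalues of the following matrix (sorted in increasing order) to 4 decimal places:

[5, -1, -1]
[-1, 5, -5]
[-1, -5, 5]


Since M is real symmetric, all three eigenvalues are real; they are the roots of det(λI − M) = λ³ − (tr M) λ² + s λ − det M, where s is the sum of the principal 2×2 minors.
tr M = 5 + 5 + 5 = 15.
s = (5·5 − (-1)²) + (5·5 − (-1)²) + (5·5 − (-5)²) = 24 + 24 + 0 = 48.
det M (expand along row 1) = 5·0 − (-1)·(-10) + (-1)·10 = -20.
Characteristic polynomial: λ³ − 15λ² + 48λ + 20 = 0.
Substitute λ = y + (tr M)/3 = y + 5.000000 to remove the quadratic term: y³ + p·y + q = 0 with p = s − (tr M)²/3 = -27.000000 and q = −2(tr M)³/27 + (tr M)·s/3 − det M = 10.000000.
Three real roots ⇒ use the trigonometric (Viète) form: r = 2√(−p/3) = 6.000000, φ = arccos(3q/(p·r)) = arccos(-0.185185) = 1.757057 rad.
y_k = r·cos(φ/3 − 2πk/3) for k = 0, 1, 2 gives y = 5.000000, 0.372281, -5.372281.
λ_k = y_k + 5.000000 gives λ = 10.0000, 5.3723, -0.3723 (check: the sum is 15.0000 = tr M).

Eigenvalues sorted in increasing order: [-0.3723, 5.3723, 10.0000].


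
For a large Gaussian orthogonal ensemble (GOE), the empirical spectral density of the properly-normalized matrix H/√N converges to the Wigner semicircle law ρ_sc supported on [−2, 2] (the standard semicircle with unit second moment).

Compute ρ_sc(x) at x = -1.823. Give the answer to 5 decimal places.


ρ_sc(x) = (1/(2π)) √(4 − x²). With x = -1.823:
  4 − x² = 4 − (-1.823)² = 4 − 3.323329 = 0.676671.
  √(4 − x²) = 0.822600.
  1/(2π) = 0.159155.
  ρ_sc(-1.823) = 0.159155 · 0.822600 = 0.130921.

Rounded to 5 decimal places: ρ_sc(-1.823) ≈ 0.13092.


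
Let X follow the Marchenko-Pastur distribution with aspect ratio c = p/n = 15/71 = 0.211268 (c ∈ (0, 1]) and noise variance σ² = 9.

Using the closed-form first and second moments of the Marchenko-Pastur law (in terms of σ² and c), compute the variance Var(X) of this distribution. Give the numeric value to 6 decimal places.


Recall the MP moments m_1 = E[X] = σ² and m_2 = E[X²] = σ⁴ (1 + c).
m_1 = E[X] = σ² = 9, so m_1² = 81.
m_2 = E[X²] = σ⁴ (1 + c) = 81 · (1 + 0.211268) = 81 · 1.211268 = 98.112676.
(Note m_2 − m_1² simplifies to c · σ⁴ = 0.211268 · 81.)

Var(X) = m_2 − m_1² = 98.112676 − 81 = 17.112676.


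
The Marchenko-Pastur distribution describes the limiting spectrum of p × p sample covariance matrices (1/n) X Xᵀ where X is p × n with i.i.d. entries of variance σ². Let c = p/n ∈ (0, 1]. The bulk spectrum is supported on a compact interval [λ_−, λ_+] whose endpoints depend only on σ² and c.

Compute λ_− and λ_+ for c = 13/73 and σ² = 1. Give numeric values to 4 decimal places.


c = 13/73 = 0.178082; √c = 0.421998.
λ_− = σ² (1 − √c)² = 1 · (1 − 0.421998)² = 1 · (0.578002)² = 0.334086.
λ_+ = σ² (1 + √c)² = 1 · (1 + 0.421998)² = 1 · (1.421998)² = 2.022078.

Rounded to 4 decimal places: λ_− ≈ 0.3341, λ_+ ≈ 2.0221.


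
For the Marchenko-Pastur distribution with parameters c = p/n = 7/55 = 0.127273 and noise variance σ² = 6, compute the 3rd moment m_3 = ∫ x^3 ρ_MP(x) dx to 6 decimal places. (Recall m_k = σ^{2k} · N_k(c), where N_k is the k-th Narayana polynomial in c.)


E[X³] = σ⁶ (1 + 3c + c²) (third MP moment). With σ² = 6 (so σ⁶ = 216) and c = 7/55 = 0.127273: E[X³] = 216 · (1 + 3·0.127273 + (0.127273)²) = 216 · 1.398017.

So E[X^3] = 301.971570.


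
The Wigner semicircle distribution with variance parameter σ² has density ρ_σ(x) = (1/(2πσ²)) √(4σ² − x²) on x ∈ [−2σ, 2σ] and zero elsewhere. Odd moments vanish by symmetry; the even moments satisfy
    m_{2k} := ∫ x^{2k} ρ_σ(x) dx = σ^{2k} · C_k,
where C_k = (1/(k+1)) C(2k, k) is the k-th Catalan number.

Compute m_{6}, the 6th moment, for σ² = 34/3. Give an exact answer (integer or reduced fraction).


By the scaled semicircle moment identity, m_{2k} = σ^{2k} · C_k with k = 3.
C_3 = (1/(k+1)) · C(2k, k) = (1/4) · C(6, 3) = (1/4) · 20 = 5.
σ^{2k} = (σ²)^k = (34/3)^3 = 39304/27.

Therefore m_{6} = σ^{6} · C_3 = (39304/27) · 5 = 196520/27.


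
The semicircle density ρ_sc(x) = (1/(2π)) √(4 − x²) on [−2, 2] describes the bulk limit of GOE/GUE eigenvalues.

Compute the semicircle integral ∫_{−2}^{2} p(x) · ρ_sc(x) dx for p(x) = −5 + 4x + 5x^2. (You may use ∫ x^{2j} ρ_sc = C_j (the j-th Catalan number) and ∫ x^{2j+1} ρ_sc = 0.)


Write p(x) = Σ a_i x^i, split into monomials and integrate each against ρ_sc separately.
Using ∫ x^{2j} ρ_sc = C_j = (1/(j+1)) C(2j, j) (Catalan numbers) and ∫ x^{2j+1} ρ_sc = 0 (odd monomials vanish by symmetry):
  i = 0 (even): a_0 · C_{0} = -5 · 1 = -5
  i = 1 (odd): ∫ x^1 ρ_sc = 0 (vanishes)
  i = 2 (even): a_2 · C_{1} = 5 · 1 = 5

Summing the contributions: ∫_{−2}^{2} p(x) ρ_sc(x) dx = (-5) + 5 = 0.


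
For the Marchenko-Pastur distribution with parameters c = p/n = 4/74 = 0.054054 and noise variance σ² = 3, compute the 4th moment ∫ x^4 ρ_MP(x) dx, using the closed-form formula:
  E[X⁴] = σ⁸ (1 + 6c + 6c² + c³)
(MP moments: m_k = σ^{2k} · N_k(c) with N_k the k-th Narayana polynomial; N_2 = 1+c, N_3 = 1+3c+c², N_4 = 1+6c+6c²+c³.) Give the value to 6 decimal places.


E[X⁴] = σ⁸ (1 + 6c + 6c² + c³) (fourth MP moment). With σ² = 3 (so σ⁸ = 81) and c = 4/74 = 0.054054: E[X⁴] = 81 · (1 + 6·0.054054 + 6·(0.054054)² + (0.054054)³) = 81 · 1.342013.

So E[X^4] = 108.703078.


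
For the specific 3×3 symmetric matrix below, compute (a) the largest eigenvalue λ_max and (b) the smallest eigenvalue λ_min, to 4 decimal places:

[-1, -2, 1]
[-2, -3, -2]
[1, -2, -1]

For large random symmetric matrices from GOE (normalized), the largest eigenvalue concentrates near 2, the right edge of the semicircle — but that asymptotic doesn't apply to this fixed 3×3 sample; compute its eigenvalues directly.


Since M is real symmetric, all three eigenvalues are real; they are the roots of det(λI − M) = λ³ − (tr M) λ² + s λ − det M, where s is the sum of the principal 2×2 minors.
tr M = -1 + (-3) + (-1) = -5.
s = ((-1)·(-3) − (-2)²) + ((-1)·(-1) − 1²) + ((-3)·(-1) − (-2)²) = -1 + 0 + (-1) = -2.
det M (expand along row 1) = (-1)·(-1) − (-2)·4 + 1·7 = 16.
Characteristic polynomial: λ³ + 5λ² − 2λ − 16 = 0.
Substitute λ = y + (tr M)/3 = y − 1.666667 to remove the quadratic term: y³ + p·y + q = 0 with p = s − (tr M)²/3 = -10.333333 and q = −2(tr M)³/27 + (tr M)·s/3 − det M = -3.407407.
Three real roots ⇒ use the trigonometric (Viète) form: r = 2√(−p/3) = 3.711843, φ = arccos(3q/(p·r)) = arccos(0.266511) = 1.301025 rad.
y_k = r·cos(φ/3 − 2πk/3) for k = 0, 1, 2 gives y = 3.368229, -0.333333, -3.034895.
λ_k = y_k − 1.666667 gives λ = 1.7016, -2.0000, -4.7016 (check: the sum is -5.0000 = tr M).

Hence λ_max = 1.7016 and λ_min = -4.7016.


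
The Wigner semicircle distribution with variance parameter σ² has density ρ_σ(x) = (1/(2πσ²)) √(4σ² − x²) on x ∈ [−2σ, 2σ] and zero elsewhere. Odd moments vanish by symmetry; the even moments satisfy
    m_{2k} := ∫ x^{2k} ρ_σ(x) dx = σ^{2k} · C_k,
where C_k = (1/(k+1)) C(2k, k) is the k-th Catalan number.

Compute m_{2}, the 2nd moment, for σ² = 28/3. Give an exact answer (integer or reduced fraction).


By the scaled semicircle moment identity, m_{2k} = σ^{2k} · C_k with k = 1.
C_1 = (1/(k+1)) · C(2k, k) = (1/2) · C(2, 1) = (1/2) · 2 = 1.
σ^{2k} = (σ²)^k = (28/3)^1 = 28/3.

Therefore m_{2} = σ^{2} · C_1 = (28/3) · 1 = 28/3.


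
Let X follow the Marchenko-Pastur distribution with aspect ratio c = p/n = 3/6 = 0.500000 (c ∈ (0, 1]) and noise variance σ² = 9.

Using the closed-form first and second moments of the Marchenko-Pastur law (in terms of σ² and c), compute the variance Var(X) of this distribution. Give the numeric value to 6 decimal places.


Recall the MP moments m_1 = E[X] = σ² and m_2 = E[X²] = σ⁴ (1 + c).
m_1 = E[X] = σ² = 9, so m_1² = 81.
m_2 = E[X²] = σ⁴ (1 + c) = 81 · (1 + 0.500000) = 81 · 1.500000 = 121.500000.
(Note m_2 − m_1² simplifies to c · σ⁴ = 0.500000 · 81.)

Var(X) = m_2 − m_1² = 121.500000 − 81 = 40.500000.


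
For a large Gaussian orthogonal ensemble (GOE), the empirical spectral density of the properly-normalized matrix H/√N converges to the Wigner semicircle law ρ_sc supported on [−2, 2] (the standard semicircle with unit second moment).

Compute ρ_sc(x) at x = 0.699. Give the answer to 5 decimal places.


ρ_sc(x) = (1/(2π)) √(4 − x²). With x = 0.699:
  4 − x² = 4 − (0.699)² = 4 − 0.488601 = 3.511399.
  √(4 − x²) = 1.873873.
  1/(2π) = 0.159155.
  ρ_sc(0.699) = 0.159155 · 1.873873 = 0.298236.

Rounded to 5 decimal places: ρ_sc(0.699) ≈ 0.29824.


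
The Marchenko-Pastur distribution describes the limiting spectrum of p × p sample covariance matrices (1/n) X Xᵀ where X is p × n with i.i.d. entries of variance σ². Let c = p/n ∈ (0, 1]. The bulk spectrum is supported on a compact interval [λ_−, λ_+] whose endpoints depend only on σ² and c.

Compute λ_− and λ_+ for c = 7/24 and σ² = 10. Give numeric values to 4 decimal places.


c = 7/24 = 0.291667; √c = 0.540062.
λ_− = σ² (1 − √c)² = 10 · (1 − 0.540062)² = 10 · (0.459938)² = 2.115432.
λ_+ = σ² (1 + √c)² = 10 · (1 + 0.540062)² = 10 · (1.540062)² = 23.717901.

Rounded to 4 decimal places: λ_− ≈ 2.1154, λ_+ ≈ 23.7179.


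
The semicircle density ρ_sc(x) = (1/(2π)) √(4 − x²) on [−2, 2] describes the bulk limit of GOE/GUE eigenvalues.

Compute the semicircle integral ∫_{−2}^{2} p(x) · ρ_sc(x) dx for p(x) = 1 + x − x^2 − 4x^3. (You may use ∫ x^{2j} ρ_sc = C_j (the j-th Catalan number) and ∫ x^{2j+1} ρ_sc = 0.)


Write p(x) = Σ a_i x^i, split into monomials and integrate each against ρ_sc separately.
Using ∫ x^{2j} ρ_sc = C_j = (1/(j+1)) C(2j, j) (Catalan numbers) and ∫ x^{2j+1} ρ_sc = 0 (odd monomials vanish by symmetry):
  i = 0 (even): a_0 · C_{0} = 1 · 1 = 1
  i = 1 (odd): ∫ x^1 ρ_sc = 0 (vanishes)
  i = 2 (even): a_2 · C_{1} = -1 · 1 = -1
  i = 3 (odd): ∫ x^3 ρ_sc = 0 (vanishes)

Summing the contributions: ∫_{−2}^{2} p(x) ρ_sc(x) dx = 1 + (-1) = 0.


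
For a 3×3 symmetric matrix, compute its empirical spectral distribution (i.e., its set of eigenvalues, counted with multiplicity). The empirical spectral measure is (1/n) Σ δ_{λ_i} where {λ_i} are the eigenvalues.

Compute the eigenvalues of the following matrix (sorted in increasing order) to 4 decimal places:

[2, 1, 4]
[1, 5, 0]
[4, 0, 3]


Since M is real symmetric, all three eigenvalues are real; they are the roots of det(λI − M) = λ³ − (tr M) λ² + s λ − det M, where s is the sum of the principal 2×2 minors.
tr M = 2 + 5 + 3 = 10.
s = (2·5 − 1²) + (2·3 − 4²) + (5·3 − 0²) = 9 + (-10) + 15 = 14.
det M (expand along row 1) = 2·15 − 1·3 + 4·(-20) = -53.
Characteristic polynomial: λ³ − 10λ² + 14λ + 53 = 0.
Substitute λ = y + (tr M)/3 = y + 3.333333 to remove the quadratic term: y³ + p·y + q = 0 with p = s − (tr M)²/3 = -19.333333 and q = −2(tr M)³/27 + (tr M)·s/3 − det M = 25.592593.
Three real roots ⇒ use the trigonometric (Viète) form: r = 2√(−p/3) = 5.077182, φ = arccos(3q/(p·r)) = arccos(-0.782179) = 2.468952 rad.
y_k = r·cos(φ/3 − 2πk/3) for k = 0, 1, 2 gives y = 3.452669, 1.497427, -4.950096.
λ_k = y_k + 3.333333 gives λ = 6.7860, 4.8308, -1.6168 (check: the sum is 10.0000 = tr M).

Eigenvalues sorted in increasing order: [-1.6168, 4.8308, 6.7860].


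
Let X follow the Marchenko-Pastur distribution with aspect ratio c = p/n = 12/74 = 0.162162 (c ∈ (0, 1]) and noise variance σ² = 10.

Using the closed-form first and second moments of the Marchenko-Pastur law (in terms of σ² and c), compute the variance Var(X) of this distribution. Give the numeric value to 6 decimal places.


Recall the MP moments m_1 = E[X] = σ² and m_2 = E[X²] = σ⁴ (1 + c).
m_1 = E[X] = σ² = 10, so m_1² = 100.
m_2 = E[X²] = σ⁴ (1 + c) = 100 · (1 + 0.162162) = 100 · 1.162162 = 116.216216.
(Note m_2 − m_1² simplifies to c · σ⁴ = 0.162162 · 100.)

Var(X) = m_2 − m_1² = 116.216216 − 100 = 16.216216.


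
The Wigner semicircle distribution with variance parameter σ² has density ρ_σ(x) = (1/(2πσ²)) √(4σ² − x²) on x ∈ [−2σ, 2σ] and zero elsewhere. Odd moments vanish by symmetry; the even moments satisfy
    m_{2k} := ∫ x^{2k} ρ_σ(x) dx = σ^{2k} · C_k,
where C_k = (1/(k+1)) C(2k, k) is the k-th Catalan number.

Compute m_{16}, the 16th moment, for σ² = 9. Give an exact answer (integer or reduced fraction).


By the scaled semicircle moment identity, m_{2k} = σ^{2k} · C_k with k = 8.
C_8 = (1/(k+1)) · C(2k, k) = (1/9) · C(16, 8) = (1/9) · 12870 = 1430.
σ^{2k} = (σ²)^k = (9)^8 = 43046721.

Therefore m_{16} = σ^{16} · C_8 = 43046721 · 1430 = 61556811030.


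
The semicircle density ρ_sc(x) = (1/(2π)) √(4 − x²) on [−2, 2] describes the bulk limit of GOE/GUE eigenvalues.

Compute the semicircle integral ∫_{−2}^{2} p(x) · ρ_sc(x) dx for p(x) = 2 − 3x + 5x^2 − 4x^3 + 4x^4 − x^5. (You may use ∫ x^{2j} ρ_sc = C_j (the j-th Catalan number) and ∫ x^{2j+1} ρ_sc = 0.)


Write p(x) = Σ a_i x^i, split into monomials and integrate each against ρ_sc separately.
Using ∫ x^{2j} ρ_sc = C_j = (1/(j+1)) C(2j, j) (Catalan numbers) and ∫ x^{2j+1} ρ_sc = 0 (odd monomials vanish by symmetry):
  i = 0 (even): a_0 · C_{0} = 2 · 1 = 2
  i = 1 (odd): ∫ x^1 ρ_sc = 0 (vanishes)
  i = 2 (even): a_2 · C_{1} = 5 · 1 = 5
  i = 3 (odd): ∫ x^3 ρ_sc = 0 (vanishes)
  i = 4 (even): a_4 · C_{2} = 4 · 2 = 8
  i = 5 (odd): ∫ x^5 ρ_sc = 0 (vanishes)

Summing the contributions: ∫_{−2}^{2} p(x) ρ_sc(x) dx = 2 + 5 + 8 = 15.


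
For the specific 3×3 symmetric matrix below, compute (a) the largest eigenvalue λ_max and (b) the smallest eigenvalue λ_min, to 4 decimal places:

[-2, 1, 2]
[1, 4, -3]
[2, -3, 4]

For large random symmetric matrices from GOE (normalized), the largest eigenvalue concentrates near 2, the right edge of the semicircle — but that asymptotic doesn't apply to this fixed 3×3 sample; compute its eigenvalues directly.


Since M is real symmetric, all three eigenvalues are real; they are the roots of det(λI − M) = λ³ − (tr M) λ² + s λ − det M, where s is the sum of the principal 2×2 minors.
tr M = -2 + 4 + 4 = 6.
s = ((-2)·4 − 1²) + ((-2)·4 − 2²) + (4·4 − (-3)²) = -9 + (-12) + 7 = -14.
det M (expand along row 1) = (-2)·7 − 1·10 + 2·(-11) = -46.
Characteristic polynomial: λ³ − 6λ² − 14λ + 46 = 0.
Substitute λ = y + (tr M)/3 = y + 2.000000 to remove the quadratic term: y³ + p·y + q = 0 with p = s − (tr M)²/3 = -26.000000 and q = −2(tr M)³/27 + (tr M)·s/3 − det M = 2.000000.
Three real roots ⇒ use the trigonometric (Viète) form: r = 2√(−p/3) = 5.887841, φ = arccos(3q/(p·r)) = arccos(-0.039194) = 1.610001 rad.
y_k = r·cos(φ/3 − 2πk/3) for k = 0, 1, 2 gives y = 5.060114, 0.076941, -5.137054.
λ_k = y_k + 2.000000 gives λ = 7.0601, 2.0769, -3.1371 (check: the sum is 6.0000 = tr M).

Hence λ_max = 7.0601 and λ_min = -3.1371.


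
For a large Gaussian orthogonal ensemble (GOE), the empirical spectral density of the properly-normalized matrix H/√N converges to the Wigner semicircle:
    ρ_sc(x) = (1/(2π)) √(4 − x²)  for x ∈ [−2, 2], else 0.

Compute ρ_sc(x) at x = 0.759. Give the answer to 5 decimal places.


ρ_sc(x) = (1/(2π)) √(4 − x²). With x = 0.759:
  4 − x² = 4 − (0.759)² = 4 − 0.576081 = 3.423919.
  √(4 − x²) = 1.850383.
  1/(2π) = 0.159155.
  ρ_sc(0.759) = 0.159155 · 1.850383 = 0.294498.

Rounded to 5 decimal places: ρ_sc(0.759) ≈ 0.29450.


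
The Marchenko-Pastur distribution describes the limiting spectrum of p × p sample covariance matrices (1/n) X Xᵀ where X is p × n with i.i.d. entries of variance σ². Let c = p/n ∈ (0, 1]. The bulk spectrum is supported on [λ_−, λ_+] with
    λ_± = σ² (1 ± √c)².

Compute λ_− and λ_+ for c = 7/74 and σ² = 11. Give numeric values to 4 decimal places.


c = 7/74 = 0.094595; √c = 0.307562.
λ_− = σ² (1 − √c)² = 11 · (1 − 0.307562)² = 11 · (0.692438)² = 5.274169.
λ_+ = σ² (1 + √c)² = 11 · (1 + 0.307562)² = 11 · (1.307562)² = 18.806912.

Rounded to 4 decimal places: λ_− ≈ 5.2742, λ_+ ≈ 18.8069.


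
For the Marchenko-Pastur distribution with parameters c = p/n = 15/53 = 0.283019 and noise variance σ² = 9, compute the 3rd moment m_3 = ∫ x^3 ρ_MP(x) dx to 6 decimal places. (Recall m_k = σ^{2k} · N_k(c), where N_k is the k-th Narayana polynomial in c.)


E[X³] = σ⁶ (1 + 3c + c²) (third MP moment). With σ² = 9 (so σ⁶ = 729) and c = 15/53 = 0.283019: E[X³] = 729 · (1 + 3·0.283019 + (0.283019)²) = 729 · 1.929156.

So E[X^3] = 1406.354931.


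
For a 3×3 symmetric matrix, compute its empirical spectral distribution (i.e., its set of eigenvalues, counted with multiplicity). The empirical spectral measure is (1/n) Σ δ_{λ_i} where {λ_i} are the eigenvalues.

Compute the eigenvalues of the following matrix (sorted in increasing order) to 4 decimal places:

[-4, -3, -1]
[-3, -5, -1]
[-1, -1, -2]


Since M is real symmetric, all three eigenvalues are real; they are the roots of det(λI − M) = λ³ − (tr M) λ² + s λ − det M, where s is the sum of the principal 2×2 minors.
tr M = -4 + (-5) + (-2) = -11.
s = ((-4)·(-5) − (-3)²) + ((-4)·(-2) − (-1)²) + ((-5)·(-2) − (-1)²) = 11 + 7 + 9 = 27.
det M (expand along row 1) = (-4)·9 − (-3)·5 + (-1)·(-2) = -19.
Characteristic polynomial: λ³ + 11λ² + 27λ + 19 = 0.
Substitute λ = y + (tr M)/3 = y − 3.666667 to remove the quadratic term: y³ + p·y + q = 0 with p = s − (tr M)²/3 = -13.333333 and q = −2(tr M)³/27 + (tr M)·s/3 − det M = 18.592593.
Three real roots ⇒ use the trigonometric (Viète) form: r = 2√(−p/3) = 4.216370, φ = arccos(3q/(p·r)) = arccos(-0.992165) = 3.016328 rad.
y_k = r·cos(φ/3 − 2πk/3) for k = 0, 1, 2 gives y = 2.258771, 1.953924, -4.212695.
λ_k = y_k − 3.666667 gives λ = -1.4079, -1.7127, -7.8794 (check: the sum is -11.0000 = tr M).

Eigenvalues sorted in increasing order: [-7.8794, -1.7127, -1.4079].


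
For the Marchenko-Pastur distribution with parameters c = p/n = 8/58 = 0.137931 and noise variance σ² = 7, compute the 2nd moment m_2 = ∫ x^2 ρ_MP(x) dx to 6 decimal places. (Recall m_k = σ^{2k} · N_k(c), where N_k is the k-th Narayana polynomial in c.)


E[X²] = σ⁴ (1 + c) (second MP moment). With σ² = 7 (so σ⁴ = 49) and c = 8/58 = 0.137931: E[X²] = 49 · (1 + 0.137931) = 49 · 1.137931.

So E[X^2] = 55.758621.


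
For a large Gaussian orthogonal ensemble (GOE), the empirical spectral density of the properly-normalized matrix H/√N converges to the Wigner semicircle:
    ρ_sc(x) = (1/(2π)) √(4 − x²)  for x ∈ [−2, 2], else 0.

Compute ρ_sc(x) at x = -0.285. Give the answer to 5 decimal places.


ρ_sc(x) = (1/(2π)) √(4 − x²). With x = -0.285:
  4 − x² = 4 − (-0.285)² = 4 − 0.081225 = 3.918775.
  √(4 − x²) = 1.979590.
  1/(2π) = 0.159155.
  ρ_sc(-0.285) = 0.159155 · 1.979590 = 0.315061.

Rounded to 5 decimal places: ρ_sc(-0.285) ≈ 0.31506.
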